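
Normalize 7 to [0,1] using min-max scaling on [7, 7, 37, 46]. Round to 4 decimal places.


Min = 7, Max = 46
Range = 46 - 7 = 39
Scaled = (x - min) / (max - min)
= (7 - 7) / 39
= 0 / 39
= 0.0000

0.0000


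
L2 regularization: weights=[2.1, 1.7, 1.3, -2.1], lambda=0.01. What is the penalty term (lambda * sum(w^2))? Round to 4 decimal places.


Squaring each weight:
2.1^2 = 4.41
1.7^2 = 2.89
1.3^2 = 1.69
(-2.1)^2 = 4.41
Sum of squares = 13.4
Penalty = 0.01 * 13.4 = 0.1340

0.1340


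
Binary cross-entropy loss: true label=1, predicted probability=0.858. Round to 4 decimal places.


For y=1: Loss = -log(p)
= -log(0.858)
= -(-0.1532)
= 0.1532

0.1532


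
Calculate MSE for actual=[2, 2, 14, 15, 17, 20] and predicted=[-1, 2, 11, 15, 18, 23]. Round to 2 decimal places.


Differences: [3, 0, 3, 0, -1, -3]
Squared errors: [9, 0, 9, 0, 1, 9]
Sum of squared errors = 28
MSE = 28 / 6 = 4.67

4.67


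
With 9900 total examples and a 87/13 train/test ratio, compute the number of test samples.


Train samples = 9900 * 87% = 8613
Test samples = 9900 - 8613
= 1287

1287


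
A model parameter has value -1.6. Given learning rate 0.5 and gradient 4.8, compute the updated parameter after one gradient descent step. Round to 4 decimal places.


w_new = w_old - lr * gradient
= -1.6 - 0.5 * 4.8
= -1.6 - (2.4)
= -4.0000

-4.0000


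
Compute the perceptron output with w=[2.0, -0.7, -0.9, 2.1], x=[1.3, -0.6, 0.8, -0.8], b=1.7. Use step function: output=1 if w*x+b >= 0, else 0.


z = w . x + b
= 2.0*1.3 + -0.7*-0.6 + -0.9*0.8 + 2.1*-0.8 + 1.7
= 2.6 + 0.42 + -0.72 + -1.68 + 1.7
= 0.62 + 1.7
= 2.32
Since z = 2.32 >= 0, output = 1

1


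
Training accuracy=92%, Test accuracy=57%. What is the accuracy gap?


Gap = train_accuracy - test_accuracy
= 92 - 57
= 35%
This large gap strongly indicates overfitting.

35


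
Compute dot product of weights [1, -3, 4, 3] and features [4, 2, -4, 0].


Element-wise products:
1 * 4 = 4
-3 * 2 = -6
4 * -4 = -16
3 * 0 = 0
Sum = 4 + -6 + -16 + 0
= -18

-18


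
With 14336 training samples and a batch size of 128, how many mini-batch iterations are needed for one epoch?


Iterations per epoch = dataset_size / batch_size
= 14336 / 128
= 112

112


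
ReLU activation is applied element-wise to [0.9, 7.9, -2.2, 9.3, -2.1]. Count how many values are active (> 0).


ReLU(x) = max(0, x) for each element:
ReLU(0.9) = 0.9
ReLU(7.9) = 7.9
ReLU(-2.2) = 0
ReLU(9.3) = 9.3
ReLU(-2.1) = 0
Active neurons (>0): 3

3


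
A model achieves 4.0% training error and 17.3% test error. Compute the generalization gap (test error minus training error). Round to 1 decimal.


Generalization gap = test_error - train_error
= 17.3 - 4.0
= 13.3%
A large gap suggests overfitting.

13.3


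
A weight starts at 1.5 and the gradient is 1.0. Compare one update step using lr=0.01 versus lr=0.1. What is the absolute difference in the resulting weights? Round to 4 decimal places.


With lr=0.01: w_new = 1.5 - 0.01 * 1.0 = 1.49
With lr=0.1: w_new = 1.5 - 0.1 * 1.0 = 1.4
Absolute difference = |1.49 - 1.4|
= 0.0900

0.0900


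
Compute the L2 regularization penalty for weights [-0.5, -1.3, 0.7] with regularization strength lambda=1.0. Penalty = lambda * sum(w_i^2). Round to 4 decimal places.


Squaring each weight:
(-0.5)^2 = 0.25
(-1.3)^2 = 1.69
0.7^2 = 0.49
Sum of squares = 2.43
Penalty = 1.0 * 2.43 = 2.4300

2.4300


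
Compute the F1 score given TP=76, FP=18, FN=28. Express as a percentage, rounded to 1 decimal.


Precision = TP / (TP + FP) = 76 / 94 = 0.8085
Recall = TP / (TP + FN) = 76 / 104 = 0.7308
F1 = 2 * P * R / (P + R)
= 2 * 0.8085 * 0.7308 / (0.8085 + 0.7308)
= 1.1817 / 1.5393
= 0.7677
As percentage: 76.8%

76.8


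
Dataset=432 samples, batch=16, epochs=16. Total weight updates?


Iterations per epoch = 432 / 16 = 27
Total updates = iterations_per_epoch * epochs
= 27 * 16
= 432

432


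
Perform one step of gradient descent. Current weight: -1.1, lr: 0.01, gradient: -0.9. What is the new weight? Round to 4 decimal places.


w_new = w_old - lr * gradient
= -1.1 - 0.01 * -0.9
= -1.1 - (-0.009)
= -1.0910

-1.0910


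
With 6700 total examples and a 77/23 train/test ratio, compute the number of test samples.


Train samples = 6700 * 77% = 5159
Test samples = 6700 - 5159
= 1541

1541


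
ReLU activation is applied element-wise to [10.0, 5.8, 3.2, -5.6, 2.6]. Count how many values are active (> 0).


ReLU(x) = max(0, x) for each element:
ReLU(10.0) = 10.0
ReLU(5.8) = 5.8
ReLU(3.2) = 3.2
ReLU(-5.6) = 0
ReLU(2.6) = 2.6
Active neurons (>0): 4

4


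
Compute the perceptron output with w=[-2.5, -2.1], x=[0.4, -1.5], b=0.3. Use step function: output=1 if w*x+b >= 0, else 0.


z = w . x + b
= -2.5*0.4 + -2.1*-1.5 + 0.3
= -1.0 + 3.15 + 0.3
= 2.15 + 0.3
= 2.45
Since z = 2.45 >= 0, output = 1

1


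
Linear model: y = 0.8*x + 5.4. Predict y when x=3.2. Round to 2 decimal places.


y = 0.8 * 3.2 + (5.4)
= 2.56 + (5.4)
= 7.96

7.96


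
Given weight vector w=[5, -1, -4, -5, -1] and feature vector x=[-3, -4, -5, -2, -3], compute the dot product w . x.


Element-wise products:
5 * -3 = -15
-1 * -4 = 4
-4 * -5 = 20
-5 * -2 = 10
-1 * -3 = 3
Sum = -15 + 4 + 20 + 10 + 3
= 22

22


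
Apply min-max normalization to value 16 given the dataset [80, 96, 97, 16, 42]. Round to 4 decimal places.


Min = 16, Max = 97
Range = 97 - 16 = 81
Scaled = (x - min) / (max - min)
= (16 - 16) / 81
= 0 / 81
= 0.0000

0.0000


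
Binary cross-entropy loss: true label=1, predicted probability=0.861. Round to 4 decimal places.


For y=1: Loss = -log(p)
= -log(0.861)
= -(-0.1497)
= 0.1497

0.1497


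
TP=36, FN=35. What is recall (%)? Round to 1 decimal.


Recall = TP / (TP + FN) * 100
= 36 / (36 + 35)
= 36 / 71
= 0.507
= 50.7%

50.7


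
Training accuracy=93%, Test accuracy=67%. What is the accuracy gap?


Gap = train_accuracy - test_accuracy
= 93 - 67
= 26%
This large gap strongly indicates overfitting.

26


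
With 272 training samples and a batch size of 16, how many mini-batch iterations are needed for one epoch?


Iterations per epoch = dataset_size / batch_size
= 272 / 16
= 17

17


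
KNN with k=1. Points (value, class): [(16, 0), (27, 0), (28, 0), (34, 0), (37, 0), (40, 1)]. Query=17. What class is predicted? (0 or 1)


Distances from query 17:
Point 16 (class 0): distance = 1
K=1 nearest neighbors: classes = [0]
Votes for class 1: 0 / 1
Majority vote => class 0

0


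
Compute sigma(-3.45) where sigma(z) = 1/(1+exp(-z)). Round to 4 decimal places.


sigmoid(z) = 1 / (1 + exp(-z))
exp(-(-3.45)) = exp(3.45) = 31.5004
1 + 31.5004 = 32.5004
1 / 32.5004 = 0.0308

0.0308


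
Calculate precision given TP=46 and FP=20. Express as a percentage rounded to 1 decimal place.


Precision = TP / (TP + FP) * 100
= 46 / (46 + 20)
= 46 / 66
= 0.697
= 69.7%

69.7


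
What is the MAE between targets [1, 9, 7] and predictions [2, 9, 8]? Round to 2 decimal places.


Absolute errors: [1, 0, 1]
Sum of absolute errors = 2
MAE = 2 / 3 = 0.67

0.67


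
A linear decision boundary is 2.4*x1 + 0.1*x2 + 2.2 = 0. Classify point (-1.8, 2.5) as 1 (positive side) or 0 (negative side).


Compute 2.4 * -1.8 + 0.1 * 2.5 + 2.2
= -4.32 + 0.25 + 2.2
= -1.87
Since -1.87 < 0, the point is on the negative side.

0


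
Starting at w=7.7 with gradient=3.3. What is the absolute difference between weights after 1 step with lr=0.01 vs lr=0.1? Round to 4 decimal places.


With lr=0.01: w_new = 7.7 - 0.01 * 3.3 = 7.667
With lr=0.1: w_new = 7.7 - 0.1 * 3.3 = 7.37
Absolute difference = |7.667 - 7.37|
= 0.2970

0.2970


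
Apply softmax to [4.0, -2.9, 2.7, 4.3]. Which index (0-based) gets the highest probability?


Softmax is a monotonic transformation, so it preserves the argmax.
We need to find the index of the maximum logit.
Index 0: 4.0
Index 1: -2.9
Index 2: 2.7
Index 3: 4.3
Maximum logit = 4.3 at index 3

3


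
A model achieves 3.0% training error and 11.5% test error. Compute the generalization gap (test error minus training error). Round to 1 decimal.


Generalization gap = test_error - train_error
= 11.5 - 3.0
= 8.5%
A moderate gap.

8.5


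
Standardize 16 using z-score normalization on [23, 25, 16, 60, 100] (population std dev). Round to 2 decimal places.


Mean = (23 + 25 + 16 + 60 + 100) / 5 = 44.8
Variance = sum((x_i - mean)^2) / n = 994.96
Std = sqrt(994.96) = 31.543
Z = (x - mean) / std
= (16 - 44.8) / 31.543
= -28.8 / 31.543
= -0.91

-0.91


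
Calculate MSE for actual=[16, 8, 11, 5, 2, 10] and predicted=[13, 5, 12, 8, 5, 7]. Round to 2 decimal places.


Differences: [3, 3, -1, -3, -3, 3]
Squared errors: [9, 9, 1, 9, 9, 9]
Sum of squared errors = 46
MSE = 46 / 6 = 7.67

7.67


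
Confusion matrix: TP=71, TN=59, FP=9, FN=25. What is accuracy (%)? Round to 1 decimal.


Accuracy = (TP + TN) / (TP + TN + FP + FN) * 100
= (71 + 59) / (71 + 59 + 9 + 25)
= 130 / 164
= 0.7927
= 79.3%

79.3


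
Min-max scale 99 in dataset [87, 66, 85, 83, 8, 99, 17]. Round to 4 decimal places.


Min = 8, Max = 99
Range = 99 - 8 = 91
Scaled = (x - min) / (max - min)
= (99 - 8) / 91
= 91 / 91
= 1.0000

1.0000


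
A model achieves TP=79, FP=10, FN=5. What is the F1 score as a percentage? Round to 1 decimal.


Precision = TP / (TP + FP) = 79 / 89 = 0.8876
Recall = TP / (TP + FN) = 79 / 84 = 0.9405
F1 = 2 * P * R / (P + R)
= 2 * 0.8876 * 0.9405 / (0.8876 + 0.9405)
= 1.6696 / 1.8281
= 0.9133
As percentage: 91.3%

91.3


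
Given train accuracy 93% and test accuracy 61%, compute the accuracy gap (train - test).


Gap = train_accuracy - test_accuracy
= 93 - 61
= 32%
This large gap strongly indicates overfitting.

32


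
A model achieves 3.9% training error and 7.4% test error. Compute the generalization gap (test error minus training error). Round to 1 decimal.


Generalization gap = test_error - train_error
= 7.4 - 3.9
= 3.5%
A moderate gap.

3.5


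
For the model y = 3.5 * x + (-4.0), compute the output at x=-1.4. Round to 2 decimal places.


y = 3.5 * -1.4 + (-4.0)
= -4.9 + (-4.0)
= -8.90

-8.90


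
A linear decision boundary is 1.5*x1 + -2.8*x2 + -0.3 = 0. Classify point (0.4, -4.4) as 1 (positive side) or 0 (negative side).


Compute 1.5 * 0.4 + -2.8 * -4.4 + -0.3
= 0.6 + 12.32 + -0.3
= 12.62
Since 12.62 >= 0, the point is on the positive side.

1


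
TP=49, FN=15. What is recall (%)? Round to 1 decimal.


Recall = TP / (TP + FN) * 100
= 49 / (49 + 15)
= 49 / 64
= 0.7656
= 76.6%

76.6


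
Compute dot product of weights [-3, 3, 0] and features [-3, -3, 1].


Element-wise products:
-3 * -3 = 9
3 * -3 = -9
0 * 1 = 0
Sum = 9 + -9 + 0
= 0

0


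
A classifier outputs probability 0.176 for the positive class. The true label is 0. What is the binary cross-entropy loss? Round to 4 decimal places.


For y=0: Loss = -log(1-p)
= -log(1 - 0.176)
= -log(0.824)
= -(-0.1936)
= 0.1936

0.1936


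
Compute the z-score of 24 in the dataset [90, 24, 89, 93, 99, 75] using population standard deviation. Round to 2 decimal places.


Mean = (90 + 24 + 89 + 93 + 99 + 75) / 6 = 78.3333
Variance = sum((x_i - mean)^2) / n = 642.5556
Std = sqrt(642.5556) = 25.3487
Z = (x - mean) / std
= (24 - 78.3333) / 25.3487
= -54.3333 / 25.3487
= -2.14

-2.14


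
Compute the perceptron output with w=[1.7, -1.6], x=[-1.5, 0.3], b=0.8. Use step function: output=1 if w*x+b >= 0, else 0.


z = w . x + b
= 1.7*-1.5 + -1.6*0.3 + 0.8
= -2.55 + -0.48 + 0.8
= -3.03 + 0.8
= -2.23
Since z = -2.23 < 0, output = 0

0


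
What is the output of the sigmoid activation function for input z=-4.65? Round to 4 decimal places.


sigmoid(z) = 1 / (1 + exp(-z))
exp(-(-4.65)) = exp(4.65) = 104.585
1 + 104.585 = 105.585
1 / 105.585 = 0.0095

0.0095


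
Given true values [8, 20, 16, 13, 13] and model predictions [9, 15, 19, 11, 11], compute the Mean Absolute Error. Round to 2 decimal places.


Absolute errors: [1, 5, 3, 2, 2]
Sum of absolute errors = 13
MAE = 13 / 5 = 2.60

2.60


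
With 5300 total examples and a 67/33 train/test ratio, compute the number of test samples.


Train samples = 5300 * 67% = 3551
Test samples = 5300 - 3551
= 1749

1749


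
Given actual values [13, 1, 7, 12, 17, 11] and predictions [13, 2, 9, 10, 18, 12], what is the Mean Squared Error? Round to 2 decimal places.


Differences: [0, -1, -2, 2, -1, -1]
Squared errors: [0, 1, 4, 4, 1, 1]
Sum of squared errors = 11
MSE = 11 / 6 = 1.83

1.83


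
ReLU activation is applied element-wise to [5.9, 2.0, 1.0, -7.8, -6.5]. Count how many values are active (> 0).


ReLU(x) = max(0, x) for each element:
ReLU(5.9) = 5.9
ReLU(2.0) = 2.0
ReLU(1.0) = 1.0
ReLU(-7.8) = 0
ReLU(-6.5) = 0
Active neurons (>0): 3

3


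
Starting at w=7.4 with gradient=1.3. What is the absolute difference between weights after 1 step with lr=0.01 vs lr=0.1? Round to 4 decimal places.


With lr=0.01: w_new = 7.4 - 0.01 * 1.3 = 7.387
With lr=0.1: w_new = 7.4 - 0.1 * 1.3 = 7.27
Absolute difference = |7.387 - 7.27|
= 0.1170

0.1170


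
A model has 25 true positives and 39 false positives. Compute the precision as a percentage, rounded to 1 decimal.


Precision = TP / (TP + FP) * 100
= 25 / (25 + 39)
= 25 / 64
= 0.3906
= 39.1%

39.1


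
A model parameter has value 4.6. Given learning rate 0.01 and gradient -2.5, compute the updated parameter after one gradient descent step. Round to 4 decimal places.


w_new = w_old - lr * gradient
= 4.6 - 0.01 * -2.5
= 4.6 - (-0.025)
= 4.6250

4.6250


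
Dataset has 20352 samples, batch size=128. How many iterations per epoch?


Iterations per epoch = dataset_size / batch_size
= 20352 / 128
= 159

159


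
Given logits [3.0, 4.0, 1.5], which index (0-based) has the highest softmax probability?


Softmax is a monotonic transformation, so it preserves the argmax.
We need to find the index of the maximum logit.
Index 0: 3.0
Index 1: 4.0
Index 2: 1.5
Maximum logit = 4.0 at index 1

1


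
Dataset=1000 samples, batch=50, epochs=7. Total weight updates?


Iterations per epoch = 1000 / 50 = 20
Total updates = iterations_per_epoch * epochs
= 20 * 7
= 140

140


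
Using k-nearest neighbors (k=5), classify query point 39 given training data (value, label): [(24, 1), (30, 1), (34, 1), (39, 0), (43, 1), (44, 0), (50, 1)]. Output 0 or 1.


Distances from query 39:
Point 39 (class 0): distance = 0
Point 43 (class 1): distance = 4
Point 44 (class 0): distance = 5
Point 34 (class 1): distance = 5
Point 30 (class 1): distance = 9
K=5 nearest neighbors: classes = [0, 1, 0, 1, 1]
Votes for class 1: 3 / 5
Majority vote => class 1

1


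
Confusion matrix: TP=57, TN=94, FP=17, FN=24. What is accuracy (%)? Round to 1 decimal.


Accuracy = (TP + TN) / (TP + TN + FP + FN) * 100
= (57 + 94) / (57 + 94 + 17 + 24)
= 151 / 192
= 0.7865
= 78.6%

78.6


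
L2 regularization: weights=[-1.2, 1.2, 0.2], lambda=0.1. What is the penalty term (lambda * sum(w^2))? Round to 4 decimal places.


Squaring each weight:
(-1.2)^2 = 1.44
1.2^2 = 1.44
0.2^2 = 0.04
Sum of squares = 2.92
Penalty = 0.1 * 2.92 = 0.2920

0.2920


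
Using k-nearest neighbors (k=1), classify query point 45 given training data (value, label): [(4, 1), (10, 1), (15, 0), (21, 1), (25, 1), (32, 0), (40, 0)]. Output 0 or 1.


Distances from query 45:
Point 40 (class 0): distance = 5
K=1 nearest neighbors: classes = [0]
Votes for class 1: 0 / 1
Majority vote => class 0

0


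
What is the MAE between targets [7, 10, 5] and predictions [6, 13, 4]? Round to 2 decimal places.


Absolute errors: [1, 3, 1]
Sum of absolute errors = 5
MAE = 5 / 3 = 1.67

1.67


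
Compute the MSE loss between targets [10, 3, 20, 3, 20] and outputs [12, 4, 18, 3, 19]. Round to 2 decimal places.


Differences: [-2, -1, 2, 0, 1]
Squared errors: [4, 1, 4, 0, 1]
Sum of squared errors = 10
MSE = 10 / 5 = 2.00

2.00


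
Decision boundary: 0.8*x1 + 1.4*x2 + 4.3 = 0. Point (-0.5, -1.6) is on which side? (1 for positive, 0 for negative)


Compute 0.8 * -0.5 + 1.4 * -1.6 + 4.3
= -0.4 + -2.24 + 4.3
= 1.66
Since 1.66 >= 0, the point is on the positive side.

1


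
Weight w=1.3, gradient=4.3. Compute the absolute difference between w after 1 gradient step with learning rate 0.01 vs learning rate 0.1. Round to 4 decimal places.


With lr=0.01: w_new = 1.3 - 0.01 * 4.3 = 1.257
With lr=0.1: w_new = 1.3 - 0.1 * 4.3 = 0.87
Absolute difference = |1.257 - 0.87|
= 0.3870

0.3870


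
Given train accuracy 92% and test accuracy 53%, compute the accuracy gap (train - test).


Gap = train_accuracy - test_accuracy
= 92 - 53
= 39%
This large gap strongly indicates overfitting.

39


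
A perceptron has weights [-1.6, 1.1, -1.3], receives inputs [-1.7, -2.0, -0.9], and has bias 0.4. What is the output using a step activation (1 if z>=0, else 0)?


z = w . x + b
= -1.6*-1.7 + 1.1*-2.0 + -1.3*-0.9 + 0.4
= 2.72 + -2.2 + 1.17 + 0.4
= 1.69 + 0.4
= 2.09
Since z = 2.09 >= 0, output = 1

1


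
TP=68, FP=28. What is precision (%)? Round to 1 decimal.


Precision = TP / (TP + FP) * 100
= 68 / (68 + 28)
= 68 / 96
= 0.7083
= 70.8%

70.8


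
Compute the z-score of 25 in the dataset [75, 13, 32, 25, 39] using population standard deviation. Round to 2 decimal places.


Mean = (75 + 13 + 32 + 25 + 39) / 5 = 36.8
Variance = sum((x_i - mean)^2) / n = 438.56
Std = sqrt(438.56) = 20.9418
Z = (x - mean) / std
= (25 - 36.8) / 20.9418
= -11.8 / 20.9418
= -0.56

-0.56


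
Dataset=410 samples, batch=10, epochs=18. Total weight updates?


Iterations per epoch = 410 / 10 = 41
Total updates = iterations_per_epoch * epochs
= 41 * 18
= 738

738


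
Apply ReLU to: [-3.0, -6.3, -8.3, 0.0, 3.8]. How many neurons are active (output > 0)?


ReLU(x) = max(0, x) for each element:
ReLU(-3.0) = 0
ReLU(-6.3) = 0
ReLU(-8.3) = 0
ReLU(0.0) = 0
ReLU(3.8) = 3.8
Active neurons (>0): 1

1


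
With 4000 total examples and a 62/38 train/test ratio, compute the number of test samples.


Train samples = 4000 * 62% = 2480
Test samples = 4000 - 2480
= 1520

1520


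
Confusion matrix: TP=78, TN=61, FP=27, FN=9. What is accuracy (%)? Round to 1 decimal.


Accuracy = (TP + TN) / (TP + TN + FP + FN) * 100
= (78 + 61) / (78 + 61 + 27 + 9)
= 139 / 175
= 0.7943
= 79.4%

79.4


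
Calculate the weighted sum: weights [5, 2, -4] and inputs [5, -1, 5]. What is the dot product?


Element-wise products:
5 * 5 = 25
2 * -1 = -2
-4 * 5 = -20
Sum = 25 + -2 + -20
= 3

3


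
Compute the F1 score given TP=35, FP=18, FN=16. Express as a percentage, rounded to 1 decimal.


Precision = TP / (TP + FP) = 35 / 53 = 0.6604
Recall = TP / (TP + FN) = 35 / 51 = 0.6863
F1 = 2 * P * R / (P + R)
= 2 * 0.6604 * 0.6863 / (0.6604 + 0.6863)
= 0.9064 / 1.3467
= 0.6731
As percentage: 67.3%

67.3


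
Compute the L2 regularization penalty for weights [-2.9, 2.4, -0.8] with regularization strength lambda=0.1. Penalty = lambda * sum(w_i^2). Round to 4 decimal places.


Squaring each weight:
(-2.9)^2 = 8.41
2.4^2 = 5.76
(-0.8)^2 = 0.64
Sum of squares = 14.81
Penalty = 0.1 * 14.81 = 1.4810

1.4810


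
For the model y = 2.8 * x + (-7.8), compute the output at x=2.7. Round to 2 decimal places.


y = 2.8 * 2.7 + (-7.8)
= 7.56 + (-7.8)
= -0.24

-0.24


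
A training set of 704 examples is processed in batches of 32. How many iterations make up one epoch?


Iterations per epoch = dataset_size / batch_size
= 704 / 32
= 22

22


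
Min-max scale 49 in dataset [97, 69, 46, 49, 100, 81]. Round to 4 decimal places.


Min = 46, Max = 100
Range = 100 - 46 = 54
Scaled = (x - min) / (max - min)
= (49 - 46) / 54
= 3 / 54
= 0.0556

0.0556


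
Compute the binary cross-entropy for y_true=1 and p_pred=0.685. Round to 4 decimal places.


For y=1: Loss = -log(p)
= -log(0.685)
= -(-0.3783)
= 0.3783

0.3783


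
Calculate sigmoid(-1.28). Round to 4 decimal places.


sigmoid(z) = 1 / (1 + exp(-z))
exp(-(-1.28)) = exp(1.28) = 3.5966
1 + 3.5966 = 4.5966
1 / 4.5966 = 0.2176

0.2176


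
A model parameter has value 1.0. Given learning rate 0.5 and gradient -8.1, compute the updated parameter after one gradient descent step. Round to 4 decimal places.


w_new = w_old - lr * gradient
= 1.0 - 0.5 * -8.1
= 1.0 - (-4.05)
= 5.0500

5.0500


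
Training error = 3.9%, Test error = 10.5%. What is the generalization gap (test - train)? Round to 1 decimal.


Generalization gap = test_error - train_error
= 10.5 - 3.9
= 6.6%
A moderate gap.

6.6


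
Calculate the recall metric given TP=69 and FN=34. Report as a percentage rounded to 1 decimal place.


Recall = TP / (TP + FN) * 100
= 69 / (69 + 34)
= 69 / 103
= 0.6699
= 67.0%

67.0


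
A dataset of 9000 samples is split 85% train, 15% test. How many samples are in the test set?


Train samples = 9000 * 85% = 7650
Test samples = 9000 - 7650
= 1350

1350


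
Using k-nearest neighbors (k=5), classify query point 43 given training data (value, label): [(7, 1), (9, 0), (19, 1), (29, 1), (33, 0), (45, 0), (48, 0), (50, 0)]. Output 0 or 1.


Distances from query 43:
Point 45 (class 0): distance = 2
Point 48 (class 0): distance = 5
Point 50 (class 0): distance = 7
Point 33 (class 0): distance = 10
Point 29 (class 1): distance = 14
K=5 nearest neighbors: classes = [0, 0, 0, 0, 1]
Votes for class 1: 1 / 5
Majority vote => class 0

0


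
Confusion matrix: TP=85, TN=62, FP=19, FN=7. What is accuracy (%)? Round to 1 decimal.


Accuracy = (TP + TN) / (TP + TN + FP + FN) * 100
= (85 + 62) / (85 + 62 + 19 + 7)
= 147 / 173
= 0.8497
= 85.0%

85.0


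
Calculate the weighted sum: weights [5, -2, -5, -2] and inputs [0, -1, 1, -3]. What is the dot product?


Element-wise products:
5 * 0 = 0
-2 * -1 = 2
-5 * 1 = -5
-2 * -3 = 6
Sum = 0 + 2 + -5 + 6
= 3

3


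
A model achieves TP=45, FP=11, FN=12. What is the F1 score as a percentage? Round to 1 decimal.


Precision = TP / (TP + FP) = 45 / 56 = 0.8036
Recall = TP / (TP + FN) = 45 / 57 = 0.7895
F1 = 2 * P * R / (P + R)
= 2 * 0.8036 * 0.7895 / (0.8036 + 0.7895)
= 1.2688 / 1.593
= 0.7965
As percentage: 79.6%

79.6


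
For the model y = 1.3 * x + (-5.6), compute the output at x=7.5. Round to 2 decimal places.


y = 1.3 * 7.5 + (-5.6)
= 9.75 + (-5.6)
= 4.15

4.15


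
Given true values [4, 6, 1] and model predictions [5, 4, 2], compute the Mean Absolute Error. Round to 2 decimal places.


Absolute errors: [1, 2, 1]
Sum of absolute errors = 4
MAE = 4 / 3 = 1.33

1.33


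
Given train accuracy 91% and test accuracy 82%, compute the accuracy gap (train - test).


Gap = train_accuracy - test_accuracy
= 91 - 82
= 9%
This moderate gap may indicate mild overfitting.

9


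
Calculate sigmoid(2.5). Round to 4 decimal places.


sigmoid(z) = 1 / (1 + exp(-z))
exp(-(2.5)) = exp(-2.5) = 0.0821
1 + 0.0821 = 1.0821
1 / 1.0821 = 0.9241

0.9241


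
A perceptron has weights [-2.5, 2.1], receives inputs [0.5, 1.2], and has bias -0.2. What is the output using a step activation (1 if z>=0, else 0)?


z = w . x + b
= -2.5*0.5 + 2.1*1.2 + -0.2
= -1.25 + 2.52 + -0.2
= 1.27 + -0.2
= 1.07
Since z = 1.07 >= 0, output = 1

1


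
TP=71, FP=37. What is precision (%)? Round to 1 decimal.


Precision = TP / (TP + FP) * 100
= 71 / (71 + 37)
= 71 / 108
= 0.6574
= 65.7%

65.7


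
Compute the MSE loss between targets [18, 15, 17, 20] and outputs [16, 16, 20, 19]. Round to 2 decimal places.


Differences: [2, -1, -3, 1]
Squared errors: [4, 1, 9, 1]
Sum of squared errors = 15
MSE = 15 / 4 = 3.75

3.75


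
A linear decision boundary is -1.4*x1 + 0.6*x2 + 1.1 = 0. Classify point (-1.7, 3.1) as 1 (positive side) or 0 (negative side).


Compute -1.4 * -1.7 + 0.6 * 3.1 + 1.1
= 2.38 + 1.86 + 1.1
= 5.34
Since 5.34 >= 0, the point is on the positive side.

1


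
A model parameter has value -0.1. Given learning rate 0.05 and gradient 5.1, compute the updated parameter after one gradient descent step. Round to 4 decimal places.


w_new = w_old - lr * gradient
= -0.1 - 0.05 * 5.1
= -0.1 - (0.255)
= -0.3550

-0.3550


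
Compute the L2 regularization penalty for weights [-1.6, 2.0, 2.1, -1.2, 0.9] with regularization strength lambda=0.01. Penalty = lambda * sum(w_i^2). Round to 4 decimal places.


Squaring each weight:
(-1.6)^2 = 2.56
2.0^2 = 4.0
2.1^2 = 4.41
(-1.2)^2 = 1.44
0.9^2 = 0.81
Sum of squares = 13.22
Penalty = 0.01 * 13.22 = 0.1322

0.1322


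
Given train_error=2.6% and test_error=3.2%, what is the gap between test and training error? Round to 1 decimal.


Generalization gap = test_error - train_error
= 3.2 - 2.6
= 0.6%
A small gap suggests good generalization.

0.6


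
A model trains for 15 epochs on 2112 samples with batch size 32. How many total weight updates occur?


Iterations per epoch = 2112 / 32 = 66
Total updates = iterations_per_epoch * epochs
= 66 * 15
= 990

990


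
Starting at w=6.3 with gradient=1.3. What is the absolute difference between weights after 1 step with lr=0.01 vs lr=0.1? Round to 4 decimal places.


With lr=0.01: w_new = 6.3 - 0.01 * 1.3 = 6.287
With lr=0.1: w_new = 6.3 - 0.1 * 1.3 = 6.17
Absolute difference = |6.287 - 6.17|
= 0.1170

0.1170


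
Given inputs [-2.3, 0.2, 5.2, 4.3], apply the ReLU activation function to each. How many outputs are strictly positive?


ReLU(x) = max(0, x) for each element:
ReLU(-2.3) = 0
ReLU(0.2) = 0.2
ReLU(5.2) = 5.2
ReLU(4.3) = 4.3
Active neurons (>0): 3

3


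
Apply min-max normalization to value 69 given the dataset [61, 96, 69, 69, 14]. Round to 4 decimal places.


Min = 14, Max = 96
Range = 96 - 14 = 82
Scaled = (x - min) / (max - min)
= (69 - 14) / 82
= 55 / 82
= 0.6707

0.6707


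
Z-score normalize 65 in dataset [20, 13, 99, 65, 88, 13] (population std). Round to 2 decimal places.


Mean = (20 + 13 + 99 + 65 + 88 + 13) / 6 = 49.6667
Variance = sum((x_i - mean)^2) / n = 1284.5556
Std = sqrt(1284.5556) = 35.8407
Z = (x - mean) / std
= (65 - 49.6667) / 35.8407
= 15.3333 / 35.8407
= 0.43

0.43


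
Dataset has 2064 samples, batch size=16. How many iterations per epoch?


Iterations per epoch = dataset_size / batch_size
= 2064 / 16
= 129

129


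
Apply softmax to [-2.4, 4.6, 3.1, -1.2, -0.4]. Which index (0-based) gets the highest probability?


Softmax is a monotonic transformation, so it preserves the argmax.
We need to find the index of the maximum logit.
Index 0: -2.4
Index 1: 4.6
Index 2: 3.1
Index 3: -1.2
Index 4: -0.4
Maximum logit = 4.6 at index 1

1


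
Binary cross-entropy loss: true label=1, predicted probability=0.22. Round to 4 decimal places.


For y=1: Loss = -log(p)
= -log(0.22)
= -(-1.5141)
= 1.5141

1.5141


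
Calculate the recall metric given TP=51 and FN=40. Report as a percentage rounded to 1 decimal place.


Recall = TP / (TP + FN) * 100
= 51 / (51 + 40)
= 51 / 91
= 0.5604
= 56.0%

56.0


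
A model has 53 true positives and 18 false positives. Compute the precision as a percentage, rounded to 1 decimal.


Precision = TP / (TP + FP) * 100
= 53 / (53 + 18)
= 53 / 71
= 0.7465
= 74.6%

74.6


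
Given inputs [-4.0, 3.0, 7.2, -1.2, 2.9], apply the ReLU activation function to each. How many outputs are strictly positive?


ReLU(x) = max(0, x) for each element:
ReLU(-4.0) = 0
ReLU(3.0) = 3.0
ReLU(7.2) = 7.2
ReLU(-1.2) = 0
ReLU(2.9) = 2.9
Active neurons (>0): 3

3


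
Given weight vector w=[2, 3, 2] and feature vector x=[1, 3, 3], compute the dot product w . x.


Element-wise products:
2 * 1 = 2
3 * 3 = 9
2 * 3 = 6
Sum = 2 + 9 + 6
= 17

17


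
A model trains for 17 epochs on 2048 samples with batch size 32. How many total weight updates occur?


Iterations per epoch = 2048 / 32 = 64
Total updates = iterations_per_epoch * epochs
= 64 * 17
= 1088

1088


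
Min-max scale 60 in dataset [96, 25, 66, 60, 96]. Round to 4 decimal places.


Min = 25, Max = 96
Range = 96 - 25 = 71
Scaled = (x - min) / (max - min)
= (60 - 25) / 71
= 35 / 71
= 0.4930

0.4930


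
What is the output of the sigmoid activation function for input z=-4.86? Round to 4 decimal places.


sigmoid(z) = 1 / (1 + exp(-z))
exp(-(-4.86)) = exp(4.86) = 129.0242
1 + 129.0242 = 130.0242
1 / 130.0242 = 0.0077

0.0077


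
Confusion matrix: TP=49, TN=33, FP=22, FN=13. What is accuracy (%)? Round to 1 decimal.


Accuracy = (TP + TN) / (TP + TN + FP + FN) * 100
= (49 + 33) / (49 + 33 + 22 + 13)
= 82 / 117
= 0.7009
= 70.1%

70.1


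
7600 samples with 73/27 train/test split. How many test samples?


Train samples = 7600 * 73% = 5548
Test samples = 7600 - 5548
= 2052

2052


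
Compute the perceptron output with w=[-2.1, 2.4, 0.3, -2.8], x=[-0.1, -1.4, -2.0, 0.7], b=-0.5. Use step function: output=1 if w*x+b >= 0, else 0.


z = w . x + b
= -2.1*-0.1 + 2.4*-1.4 + 0.3*-2.0 + -2.8*0.7 + -0.5
= 0.21 + -3.36 + -0.6 + -1.96 + -0.5
= -5.71 + -0.5
= -6.21
Since z = -6.21 < 0, output = 0

0


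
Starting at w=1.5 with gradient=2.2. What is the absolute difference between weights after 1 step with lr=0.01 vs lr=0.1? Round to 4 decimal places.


With lr=0.01: w_new = 1.5 - 0.01 * 2.2 = 1.478
With lr=0.1: w_new = 1.5 - 0.1 * 2.2 = 1.28
Absolute difference = |1.478 - 1.28|
= 0.1980

0.1980


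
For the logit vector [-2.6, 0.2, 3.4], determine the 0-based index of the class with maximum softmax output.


Softmax is a monotonic transformation, so it preserves the argmax.
We need to find the index of the maximum logit.
Index 0: -2.6
Index 1: 0.2
Index 2: 3.4
Maximum logit = 3.4 at index 2

2


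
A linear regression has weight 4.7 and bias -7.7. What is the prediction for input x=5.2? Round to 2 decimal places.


y = 4.7 * 5.2 + (-7.7)
= 24.44 + (-7.7)
= 16.74

16.74


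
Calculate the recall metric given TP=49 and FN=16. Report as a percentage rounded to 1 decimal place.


Recall = TP / (TP + FN) * 100
= 49 / (49 + 16)
= 49 / 65
= 0.7538
= 75.4%

75.4


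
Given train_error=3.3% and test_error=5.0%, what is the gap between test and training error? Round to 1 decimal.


Generalization gap = test_error - train_error
= 5.0 - 3.3
= 1.7%
A small gap suggests good generalization.

1.7


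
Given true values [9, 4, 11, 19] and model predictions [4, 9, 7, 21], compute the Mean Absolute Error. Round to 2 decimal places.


Absolute errors: [5, 5, 4, 2]
Sum of absolute errors = 16
MAE = 16 / 4 = 4.00

4.00


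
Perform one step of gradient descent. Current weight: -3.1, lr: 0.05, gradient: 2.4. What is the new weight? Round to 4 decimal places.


w_new = w_old - lr * gradient
= -3.1 - 0.05 * 2.4
= -3.1 - (0.12)
= -3.2200

-3.2200


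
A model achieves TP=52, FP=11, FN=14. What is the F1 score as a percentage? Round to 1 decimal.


Precision = TP / (TP + FP) = 52 / 63 = 0.8254
Recall = TP / (TP + FN) = 52 / 66 = 0.7879
F1 = 2 * P * R / (P + R)
= 2 * 0.8254 * 0.7879 / (0.8254 + 0.7879)
= 1.3006 / 1.6133
= 0.8062
As percentage: 80.6%

80.6


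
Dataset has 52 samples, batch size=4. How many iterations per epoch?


Iterations per epoch = dataset_size / batch_size
= 52 / 4
= 13

13


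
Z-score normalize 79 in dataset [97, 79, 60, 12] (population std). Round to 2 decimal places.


Mean = (97 + 79 + 60 + 12) / 4 = 62.0
Variance = sum((x_i - mean)^2) / n = 1004.5
Std = sqrt(1004.5) = 31.6938
Z = (x - mean) / std
= (79 - 62.0) / 31.6938
= 17.0 / 31.6938
= 0.54

0.54


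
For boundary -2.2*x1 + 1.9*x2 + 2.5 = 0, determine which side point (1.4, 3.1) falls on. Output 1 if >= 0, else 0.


Compute -2.2 * 1.4 + 1.9 * 3.1 + 2.5
= -3.08 + 5.89 + 2.5
= 5.31
Since 5.31 >= 0, the point is on the positive side.

1


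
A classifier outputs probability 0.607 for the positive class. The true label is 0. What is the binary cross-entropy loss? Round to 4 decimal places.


For y=0: Loss = -log(1-p)
= -log(1 - 0.607)
= -log(0.393)
= -(-0.9339)
= 0.9339

0.9339


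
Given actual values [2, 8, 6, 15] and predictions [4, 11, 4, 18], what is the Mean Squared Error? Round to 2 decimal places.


Differences: [-2, -3, 2, -3]
Squared errors: [4, 9, 4, 9]
Sum of squared errors = 26
MSE = 26 / 4 = 6.50

6.50


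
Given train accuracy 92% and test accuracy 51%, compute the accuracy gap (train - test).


Gap = train_accuracy - test_accuracy
= 92 - 51
= 41%
This large gap strongly indicates overfitting.

41


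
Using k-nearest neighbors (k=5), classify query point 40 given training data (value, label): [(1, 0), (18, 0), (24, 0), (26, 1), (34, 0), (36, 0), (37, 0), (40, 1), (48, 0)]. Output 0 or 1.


Distances from query 40:
Point 40 (class 1): distance = 0
Point 37 (class 0): distance = 3
Point 36 (class 0): distance = 4
Point 34 (class 0): distance = 6
Point 48 (class 0): distance = 8
K=5 nearest neighbors: classes = [1, 0, 0, 0, 0]
Votes for class 1: 1 / 5
Majority vote => class 0

0


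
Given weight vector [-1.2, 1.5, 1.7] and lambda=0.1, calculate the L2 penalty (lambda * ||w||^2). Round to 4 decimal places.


Squaring each weight:
(-1.2)^2 = 1.44
1.5^2 = 2.25
1.7^2 = 2.89
Sum of squares = 6.58
Penalty = 0.1 * 6.58 = 0.6580

0.6580


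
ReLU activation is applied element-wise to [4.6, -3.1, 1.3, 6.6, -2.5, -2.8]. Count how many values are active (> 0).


ReLU(x) = max(0, x) for each element:
ReLU(4.6) = 4.6
ReLU(-3.1) = 0
ReLU(1.3) = 1.3
ReLU(6.6) = 6.6
ReLU(-2.5) = 0
ReLU(-2.8) = 0
Active neurons (>0): 3

3


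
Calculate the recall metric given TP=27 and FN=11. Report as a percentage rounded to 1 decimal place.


Recall = TP / (TP + FN) * 100
= 27 / (27 + 11)
= 27 / 38
= 0.7105
= 71.1%

71.1


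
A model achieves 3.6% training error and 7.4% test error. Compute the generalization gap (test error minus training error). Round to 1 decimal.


Generalization gap = test_error - train_error
= 7.4 - 3.6
= 3.8%
A moderate gap.

3.8


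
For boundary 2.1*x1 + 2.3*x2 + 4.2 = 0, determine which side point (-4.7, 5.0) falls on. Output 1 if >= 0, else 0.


Compute 2.1 * -4.7 + 2.3 * 5.0 + 4.2
= -9.87 + 11.5 + 4.2
= 5.83
Since 5.83 >= 0, the point is on the positive side.

1


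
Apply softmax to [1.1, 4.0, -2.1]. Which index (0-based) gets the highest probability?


Softmax is a monotonic transformation, so it preserves the argmax.
We need to find the index of the maximum logit.
Index 0: 1.1
Index 1: 4.0
Index 2: -2.1
Maximum logit = 4.0 at index 1

1


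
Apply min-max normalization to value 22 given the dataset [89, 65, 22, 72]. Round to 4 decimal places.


Min = 22, Max = 89
Range = 89 - 22 = 67
Scaled = (x - min) / (max - min)
= (22 - 22) / 67
= 0 / 67
= 0.0000

0.0000


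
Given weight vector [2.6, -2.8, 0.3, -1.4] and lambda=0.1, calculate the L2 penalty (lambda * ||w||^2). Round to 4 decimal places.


Squaring each weight:
2.6^2 = 6.76
(-2.8)^2 = 7.84
0.3^2 = 0.09
(-1.4)^2 = 1.96
Sum of squares = 16.65
Penalty = 0.1 * 16.65 = 1.6650

1.6650


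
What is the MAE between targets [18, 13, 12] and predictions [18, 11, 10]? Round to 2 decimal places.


Absolute errors: [0, 2, 2]
Sum of absolute errors = 4
MAE = 4 / 3 = 1.33

1.33


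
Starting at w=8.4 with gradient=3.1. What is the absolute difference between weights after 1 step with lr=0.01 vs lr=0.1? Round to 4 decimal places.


With lr=0.01: w_new = 8.4 - 0.01 * 3.1 = 8.369
With lr=0.1: w_new = 8.4 - 0.1 * 3.1 = 8.09
Absolute difference = |8.369 - 8.09|
= 0.2790

0.2790


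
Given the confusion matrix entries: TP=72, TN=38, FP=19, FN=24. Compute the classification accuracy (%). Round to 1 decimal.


Accuracy = (TP + TN) / (TP + TN + FP + FN) * 100
= (72 + 38) / (72 + 38 + 19 + 24)
= 110 / 153
= 0.719
= 71.9%

71.9


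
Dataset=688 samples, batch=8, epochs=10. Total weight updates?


Iterations per epoch = 688 / 8 = 86
Total updates = iterations_per_epoch * epochs
= 86 * 10
= 860

860


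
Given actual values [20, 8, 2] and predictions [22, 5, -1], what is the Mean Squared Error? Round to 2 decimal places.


Differences: [-2, 3, 3]
Squared errors: [4, 9, 9]
Sum of squared errors = 22
MSE = 22 / 3 = 7.33

7.33


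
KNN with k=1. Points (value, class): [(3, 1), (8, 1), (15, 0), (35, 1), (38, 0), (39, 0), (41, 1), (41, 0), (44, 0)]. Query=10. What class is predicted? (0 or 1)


Distances from query 10:
Point 8 (class 1): distance = 2
K=1 nearest neighbors: classes = [1]
Votes for class 1: 1 / 1
Majority vote => class 1

1


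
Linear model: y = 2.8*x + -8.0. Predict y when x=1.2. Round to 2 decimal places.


y = 2.8 * 1.2 + (-8.0)
= 3.36 + (-8.0)
= -4.64

-4.64


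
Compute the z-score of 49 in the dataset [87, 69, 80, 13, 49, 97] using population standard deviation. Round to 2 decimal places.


Mean = (87 + 69 + 80 + 13 + 49 + 97) / 6 = 65.8333
Variance = sum((x_i - mean)^2) / n = 784.1389
Std = sqrt(784.1389) = 28.0025
Z = (x - mean) / std
= (49 - 65.8333) / 28.0025
= -16.8333 / 28.0025
= -0.60

-0.60


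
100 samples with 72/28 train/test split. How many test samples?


Train samples = 100 * 72% = 72
Test samples = 100 - 72
= 28

28


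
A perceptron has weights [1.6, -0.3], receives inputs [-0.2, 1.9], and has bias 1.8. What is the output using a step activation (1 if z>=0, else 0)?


z = w . x + b
= 1.6*-0.2 + -0.3*1.9 + 1.8
= -0.32 + -0.57 + 1.8
= -0.89 + 1.8
= 0.91
Since z = 0.91 >= 0, output = 1

1


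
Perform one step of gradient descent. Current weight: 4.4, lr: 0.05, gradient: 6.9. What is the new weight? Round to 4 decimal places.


w_new = w_old - lr * gradient
= 4.4 - 0.05 * 6.9
= 4.4 - (0.345)
= 4.0550

4.0550


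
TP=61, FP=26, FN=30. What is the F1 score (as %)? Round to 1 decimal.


Precision = TP / (TP + FP) = 61 / 87 = 0.7011
Recall = TP / (TP + FN) = 61 / 91 = 0.6703
F1 = 2 * P * R / (P + R)
= 2 * 0.7011 * 0.6703 / (0.7011 + 0.6703)
= 0.94 / 1.3715
= 0.6854
As percentage: 68.5%

68.5


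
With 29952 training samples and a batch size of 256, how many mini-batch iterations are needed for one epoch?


Iterations per epoch = dataset_size / batch_size
= 29952 / 256
= 117

117


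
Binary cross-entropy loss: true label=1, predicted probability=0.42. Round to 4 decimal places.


For y=1: Loss = -log(p)
= -log(0.42)
= -(-0.8675)
= 0.8675

0.8675


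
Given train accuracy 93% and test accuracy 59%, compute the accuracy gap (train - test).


Gap = train_accuracy - test_accuracy
= 93 - 59
= 34%
This large gap strongly indicates overfitting.

34


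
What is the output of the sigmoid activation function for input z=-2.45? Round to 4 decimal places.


sigmoid(z) = 1 / (1 + exp(-z))
exp(-(-2.45)) = exp(2.45) = 11.5883
1 + 11.5883 = 12.5883
1 / 12.5883 = 0.0794

0.0794


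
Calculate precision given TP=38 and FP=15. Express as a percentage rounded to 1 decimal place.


Precision = TP / (TP + FP) * 100
= 38 / (38 + 15)
= 38 / 53
= 0.717
= 71.7%

71.7


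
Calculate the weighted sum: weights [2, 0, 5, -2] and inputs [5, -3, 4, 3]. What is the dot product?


Element-wise products:
2 * 5 = 10
0 * -3 = 0
5 * 4 = 20
-2 * 3 = -6
Sum = 10 + 0 + 20 + -6
= 24

24


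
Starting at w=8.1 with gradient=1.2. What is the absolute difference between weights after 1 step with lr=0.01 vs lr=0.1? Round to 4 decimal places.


With lr=0.01: w_new = 8.1 - 0.01 * 1.2 = 8.088
With lr=0.1: w_new = 8.1 - 0.1 * 1.2 = 7.98
Absolute difference = |8.088 - 7.98|
= 0.1080

0.1080


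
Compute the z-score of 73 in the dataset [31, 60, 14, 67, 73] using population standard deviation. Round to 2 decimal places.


Mean = (31 + 60 + 14 + 67 + 73) / 5 = 49.0
Variance = sum((x_i - mean)^2) / n = 514.0
Std = sqrt(514.0) = 22.6716
Z = (x - mean) / std
= (73 - 49.0) / 22.6716
= 24.0 / 22.6716
= 1.06

1.06


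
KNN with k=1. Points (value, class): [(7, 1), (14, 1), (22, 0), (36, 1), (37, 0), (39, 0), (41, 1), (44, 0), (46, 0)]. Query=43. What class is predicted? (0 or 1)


Distances from query 43:
Point 44 (class 0): distance = 1
K=1 nearest neighbors: classes = [0]
Votes for class 1: 0 / 1
Majority vote => class 0

0
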